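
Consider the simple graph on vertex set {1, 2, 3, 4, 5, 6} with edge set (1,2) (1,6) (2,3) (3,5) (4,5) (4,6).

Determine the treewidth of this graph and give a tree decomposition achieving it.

Each bag holds 3 vertices, so the decomposition has width 2, which upper-bounds the treewidth. For the lower bound, G contains the cycle 5–3–2–1–6–4–5, so G is not a forest; only forests have treewidth ≤ 1, hence tw(G) ≥ 2. Therefore the treewidth is 2.

Treewidth 2.
One optimal decomposition is:
Bags: B1 = {2, 3, 5}  B2 = {1, 2, 5}  B3 = {1, 5, 6}  B4 = {4, 5, 6}
Tree: B1–B2, B2–B3, B3–B4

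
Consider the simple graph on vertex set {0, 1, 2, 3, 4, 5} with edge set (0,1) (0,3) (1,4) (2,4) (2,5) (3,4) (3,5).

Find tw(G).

2

A width-2 tree decomposition is:
Bags: B1 = {2, 3, 5}  B2 = {2, 3, 4}  B3 = {0, 3, 4}  B4 = {0, 1, 4}
Tree: B1–B2, B2–B3, B3–B4
Every bag has size at most 3, so the width is 3 − 1 = 2 and tw(G) ≤ 2. For the lower bound, G contains the cycle 5–2–4–3–5, so G is not a forest; only forests have treewidth ≤ 1, hence tw(G) ≥ 2. Therefore the treewidth is 2.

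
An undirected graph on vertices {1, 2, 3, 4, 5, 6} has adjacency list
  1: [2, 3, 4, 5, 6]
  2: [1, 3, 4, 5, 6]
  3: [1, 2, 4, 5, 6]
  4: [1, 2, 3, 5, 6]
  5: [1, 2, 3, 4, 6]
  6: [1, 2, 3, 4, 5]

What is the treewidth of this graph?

A width-5 tree decomposition is:
Bags: B1 = {1, 2, 3, 4, 5, 6}
Tree: (single bag)
A single bag containing all 6 vertices is trivially a valid decomposition of width 5. On the other hand G contains the 6-clique {1, 2, 3, 4, 5, 6}. A clique must lie in a single bag of any decomposition, so no decomposition can have width below 5. Therefore the treewidth is 5.

5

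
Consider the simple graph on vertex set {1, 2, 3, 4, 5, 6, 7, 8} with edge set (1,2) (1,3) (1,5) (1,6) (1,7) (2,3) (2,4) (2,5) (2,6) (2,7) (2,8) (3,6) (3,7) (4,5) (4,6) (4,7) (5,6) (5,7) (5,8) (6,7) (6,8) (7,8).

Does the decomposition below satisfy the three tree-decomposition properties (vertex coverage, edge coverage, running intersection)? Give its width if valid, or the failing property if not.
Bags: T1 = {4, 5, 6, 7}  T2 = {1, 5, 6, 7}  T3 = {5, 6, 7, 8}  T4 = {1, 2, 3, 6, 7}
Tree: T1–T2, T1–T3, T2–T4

A tree decomposition must satisfy three properties: every vertex lies in some bag; for every edge, both endpoints lie together in some bag; and for every vertex, the bags containing it form a connected subtree. Here edge (2,5) lies in no bag, so the decomposition is invalid.

No — edge (2,5) lies in no bag.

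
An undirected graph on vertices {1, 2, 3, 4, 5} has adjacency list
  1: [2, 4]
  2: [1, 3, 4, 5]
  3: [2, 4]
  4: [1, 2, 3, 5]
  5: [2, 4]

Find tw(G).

A width-2 tree decomposition is:
Bags: B1 = {2, 4, 5}  B2 = {1, 2, 4}  B3 = {2, 3, 4}
Tree: B1–B2, B1–B3
The largest bag has 3 vertices, giving width 2; this decomposition certifies tw(G) ≤ 2. For the lower bound, the 3 vertices {1, 2, 4} are pairwise adjacent, and any tree decomposition puts a clique entirely inside one bag — forcing width ≥ 2. The upper and lower bounds meet at 2, so that is the treewidth.

2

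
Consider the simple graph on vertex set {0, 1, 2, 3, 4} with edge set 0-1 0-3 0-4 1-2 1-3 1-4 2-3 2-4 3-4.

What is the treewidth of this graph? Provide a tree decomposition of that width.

Treewidth 3.
One such decomposition:
Bags: B1 = {1, 2, 3, 4}  B2 = {0, 1, 3, 4}
Tree: B1–B2

Each bag holds 4 vertices, so the decomposition has width 3, which upper-bounds the treewidth. For the lower bound, the 4 vertices {0, 1, 3, 4} are pairwise adjacent, and any tree decomposition puts a clique entirely inside one bag — forcing width ≥ 3. Therefore the treewidth is 3.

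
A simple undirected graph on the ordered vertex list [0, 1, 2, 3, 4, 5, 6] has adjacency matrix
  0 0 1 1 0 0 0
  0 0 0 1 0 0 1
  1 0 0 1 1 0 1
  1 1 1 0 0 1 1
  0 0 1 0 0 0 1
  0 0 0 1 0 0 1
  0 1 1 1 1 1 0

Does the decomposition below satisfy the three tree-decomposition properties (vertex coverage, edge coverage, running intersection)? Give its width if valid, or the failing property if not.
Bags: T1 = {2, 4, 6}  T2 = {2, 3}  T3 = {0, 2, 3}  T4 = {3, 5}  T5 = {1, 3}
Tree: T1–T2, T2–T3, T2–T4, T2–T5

A tree decomposition must satisfy three properties: every vertex lies in some bag; for every edge, both endpoints lie together in some bag; and for every vertex, the bags containing it form a connected subtree. Here edge (6,3) lies in no bag, so the decomposition is invalid.

No — edge (6,3) lies in no bag.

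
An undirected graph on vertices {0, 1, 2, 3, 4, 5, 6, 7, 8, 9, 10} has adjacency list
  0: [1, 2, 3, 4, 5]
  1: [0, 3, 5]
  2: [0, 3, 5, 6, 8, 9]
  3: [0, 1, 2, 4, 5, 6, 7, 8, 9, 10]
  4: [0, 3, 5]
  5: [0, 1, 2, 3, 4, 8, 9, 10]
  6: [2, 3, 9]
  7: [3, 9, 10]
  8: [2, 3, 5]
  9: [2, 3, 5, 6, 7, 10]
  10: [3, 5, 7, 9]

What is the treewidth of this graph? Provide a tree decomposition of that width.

Treewidth 3.
One optimal decomposition is:
Bags: B1 = {0, 3, 4, 5}  B2 = {0, 2, 3, 5}  B3 = {2, 3, 5, 9}  B4 = {2, 3, 5, 8}  B5 = {0, 1, 3, 5}  B6 = {3, 5, 9, 10}  B7 = {2, 3, 6, 9}  B8 = {3, 7, 9, 10}
Tree: B1–B2, B2–B3, B3–B4, B2–B5, B3–B6, B3–B7, B6–B8

Every bag has size at most 4, so the width is 4 − 1 = 3 and tw(G) ≤ 3. On the other hand G contains the 4-clique {0, 1, 3, 5}. A clique must lie in a single bag of any decomposition, so no decomposition can have width below 3. The upper and lower bounds meet at 3, so that is the treewidth.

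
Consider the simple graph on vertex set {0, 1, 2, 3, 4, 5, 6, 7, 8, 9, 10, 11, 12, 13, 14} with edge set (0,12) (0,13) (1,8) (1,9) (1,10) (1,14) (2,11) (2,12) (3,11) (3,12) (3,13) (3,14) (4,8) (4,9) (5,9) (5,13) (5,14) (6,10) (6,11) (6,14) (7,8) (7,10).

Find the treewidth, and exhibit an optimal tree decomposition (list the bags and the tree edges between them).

Each bag holds 4 vertices, so the decomposition has width 3, which upper-bounds the treewidth. For the lower bound: the 4 vertex sets {0,2,12}, {13}, {3}, {5,6,11,14} are disjoint, each induces a connected subgraph, and every pair is joined by at least one edge of G. Contracting each set to a single vertex therefore yields K_{4} as a minor, and since treewidth is minor-monotone, tw(G) ≥ tw(K_{4}) = 3. The upper and lower bounds meet at 3, so that is the treewidth.

Treewidth 3.
One optimal decomposition is:
Bags: B1 = {0, 2, 12, 13}  B2 = {2, 3, 12, 13}  B3 = {2, 3, 11, 13}  B4 = {3, 5, 11, 13}  B5 = {3, 5, 11, 14}  B6 = {5, 6, 11, 14}  B7 = {5, 6, 9, 14}  B8 = {1, 6, 9, 14}  B9 = {1, 6, 9, 10}  B10 = {1, 4, 9, 10}  B11 = {1, 4, 8, 10}  B12 = {4, 7, 8, 10}
Tree: B1–B2, B2–B3, B3–B4, B4–B5, B5–B6, B6–B7, B7–B8, B8–B9, B9–B10, B10–B11, B11–B12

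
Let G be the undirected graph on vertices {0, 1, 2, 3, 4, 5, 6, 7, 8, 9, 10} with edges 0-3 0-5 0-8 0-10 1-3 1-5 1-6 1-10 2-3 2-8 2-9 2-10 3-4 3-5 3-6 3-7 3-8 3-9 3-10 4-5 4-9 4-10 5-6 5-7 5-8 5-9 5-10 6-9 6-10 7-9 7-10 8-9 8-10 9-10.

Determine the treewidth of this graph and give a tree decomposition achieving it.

Treewidth 4.
One such decomposition:
Bags: B1 = {3, 5, 8, 9, 10}  B2 = {3, 5, 6, 9, 10}  B3 = {1, 3, 5, 6, 10}  B4 = {3, 4, 5, 9, 10}  B5 = {0, 3, 5, 8, 10}  B6 = {2, 3, 8, 9, 10}  B7 = {3, 5, 7, 9, 10}
Tree: B1–B2, B2–B3, B1–B4, B1–B5, B1–B6, B4–B7

Every bag has size at most 5, so the width is 5 − 1 = 4 and tw(G) ≤ 4. For the lower bound, the 5 vertices {2, 3, 8, 9, 10} are pairwise adjacent, and any tree decomposition puts a clique entirely inside one bag — forcing width ≥ 4. The upper and lower bounds meet at 4, so that is the treewidth.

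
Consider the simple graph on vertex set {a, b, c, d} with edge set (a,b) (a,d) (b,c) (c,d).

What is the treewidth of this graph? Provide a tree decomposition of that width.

The largest bag has 3 vertices, giving width 2; this decomposition certifies tw(G) ≤ 2. The edges d–a–b–c–d form a cycle, so G is not a tree and its treewidth is at least 2. Combining the bounds, tw(G) = 2.

Treewidth 2.
Bags: B1 = {a, b, d}  B2 = {b, c, d}
Tree: B1–B2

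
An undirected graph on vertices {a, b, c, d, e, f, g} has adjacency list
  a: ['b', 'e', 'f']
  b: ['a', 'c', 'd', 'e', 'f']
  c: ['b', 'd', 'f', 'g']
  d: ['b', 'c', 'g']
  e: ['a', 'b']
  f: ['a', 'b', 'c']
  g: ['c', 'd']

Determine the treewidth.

2

A width-2 tree decomposition is:
Bags: B1 = {b, c, f}  B2 = {b, c, d}  B3 = {a, b, f}  B4 = {a, b, e}  B5 = {c, d, g}
Tree: B1–B2, B1–B3, B3–B4, B2–B5
The largest bag has 3 vertices, giving width 2; this decomposition certifies tw(G) ≤ 2. On the other hand G contains the 3-clique {c, d, g}. A clique must lie in a single bag of any decomposition, so no decomposition can have width below 2. Combining the bounds, tw(G) = 2.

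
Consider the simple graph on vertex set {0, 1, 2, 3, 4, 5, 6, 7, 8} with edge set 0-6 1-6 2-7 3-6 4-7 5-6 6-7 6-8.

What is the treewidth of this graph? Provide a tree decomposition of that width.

Every bag has size at most 2, so the width is 2 − 1 = 1 and tw(G) ≤ 1. G has an edge, so its treewidth is at least 1. Therefore the treewidth is 1.

Treewidth 1.
One such decomposition:
Bags: B1 = {6, 8}  B2 = {1, 6}  B3 = {6, 7}  B4 = {0, 6}  B5 = {2, 7}  B6 = {3, 6}  B7 = {5, 6}  B8 = {4, 7}
Tree: B1–B2, B2–B3, B1–B4, B3–B5, B3–B6, B4–B7, B3–B8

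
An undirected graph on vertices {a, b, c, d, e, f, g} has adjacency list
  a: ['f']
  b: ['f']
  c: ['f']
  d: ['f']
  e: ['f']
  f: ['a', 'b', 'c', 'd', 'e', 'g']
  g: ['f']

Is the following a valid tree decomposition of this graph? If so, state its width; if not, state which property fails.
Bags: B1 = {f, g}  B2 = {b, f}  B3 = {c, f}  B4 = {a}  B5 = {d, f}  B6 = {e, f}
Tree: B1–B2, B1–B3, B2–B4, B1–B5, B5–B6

A tree decomposition must satisfy three properties: every vertex lies in some bag; for every edge, both endpoints lie together in some bag; and for every vertex, the bags containing it form a connected subtree. Here edge (f,a) lies in no bag, so the decomposition is invalid.

No — edge (f,a) lies in no bag.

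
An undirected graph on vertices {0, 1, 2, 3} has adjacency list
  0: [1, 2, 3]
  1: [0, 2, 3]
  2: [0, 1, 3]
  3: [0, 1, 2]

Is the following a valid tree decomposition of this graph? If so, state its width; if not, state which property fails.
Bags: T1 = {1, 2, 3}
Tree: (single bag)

No — vertex 0 appears in no bag.

A tree decomposition must satisfy three properties: every vertex lies in some bag; for every edge, both endpoints lie together in some bag; and for every vertex, the bags containing it form a connected subtree. Here vertex 0 appears in no bag, so the decomposition is invalid.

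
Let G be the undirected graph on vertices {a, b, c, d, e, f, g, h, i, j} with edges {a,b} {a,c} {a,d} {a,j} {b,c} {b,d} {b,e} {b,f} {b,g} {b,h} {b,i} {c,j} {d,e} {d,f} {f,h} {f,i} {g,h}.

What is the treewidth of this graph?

A width-2 tree decomposition is:
Bags: B1 = {b, d, f}  B2 = {b, f, i}  B3 = {a, b, d}  B4 = {a, b, c}  B5 = {b, f, h}  B6 = {a, c, j}  B7 = {b, g, h}  B8 = {b, d, e}
Tree: B1–B2, B1–B3, B3–B4, B2–B5, B4–B6, B5–B7, B1–B8
Each bag holds 3 vertices, so the decomposition has width 2, which upper-bounds the treewidth. Conversely, {a, c, j} is a clique of size 3, and the vertices of any clique must share a bag in every tree decomposition; so some bag has ≥ 3 vertices and tw(G) ≥ 2. Hence tw(G) = 2 exactly.

2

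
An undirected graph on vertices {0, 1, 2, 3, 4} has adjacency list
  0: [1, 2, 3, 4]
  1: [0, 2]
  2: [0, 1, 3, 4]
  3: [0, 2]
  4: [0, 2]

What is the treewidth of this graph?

2

A width-2 tree decomposition is:
Bags: B1 = {0, 1, 2}  B2 = {0, 2, 4}  B3 = {0, 2, 3}
Tree: B1–B2, B2–B3
The largest bag has 3 vertices, giving width 2; this decomposition certifies tw(G) ≤ 2. For the lower bound, the 3 vertices {0, 1, 2} are pairwise adjacent, and any tree decomposition puts a clique entirely inside one bag — forcing width ≥ 2. Therefore the treewidth is 2.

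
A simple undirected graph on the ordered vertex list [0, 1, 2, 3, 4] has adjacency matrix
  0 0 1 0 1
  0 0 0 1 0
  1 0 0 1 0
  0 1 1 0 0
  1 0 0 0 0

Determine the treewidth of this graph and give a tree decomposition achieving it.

Every bag has size at most 2, so the width is 2 − 1 = 1 and tw(G) ≤ 1. Any graph with an edge has treewidth ≥ 1, and G has the edge 1–3. Hence tw(G) = 1 exactly.

Treewidth 1.
One such decomposition:
Bags: B1 = {1, 3}  B2 = {2, 3}  B3 = {0, 2}  B4 = {0, 4}
Tree: B1–B2, B2–B3, B3–B4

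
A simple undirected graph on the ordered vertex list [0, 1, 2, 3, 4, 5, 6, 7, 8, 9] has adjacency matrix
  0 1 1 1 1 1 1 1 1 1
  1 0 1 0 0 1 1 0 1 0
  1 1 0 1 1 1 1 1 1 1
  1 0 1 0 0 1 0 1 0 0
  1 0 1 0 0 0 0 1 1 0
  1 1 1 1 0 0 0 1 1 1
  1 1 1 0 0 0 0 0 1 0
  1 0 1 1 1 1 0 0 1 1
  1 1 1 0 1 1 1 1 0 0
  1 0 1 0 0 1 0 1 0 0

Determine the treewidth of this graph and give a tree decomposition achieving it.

Treewidth 4.
One such decomposition:
Bags: B1 = {0, 1, 2, 5, 8}  B2 = {0, 2, 5, 7, 8}  B3 = {0, 2, 5, 7, 9}  B4 = {0, 2, 4, 7, 8}  B5 = {0, 2, 3, 5, 7}  B6 = {0, 1, 2, 6, 8}
Tree: B1–B2, B2–B3, B2–B4, B3–B5, B1–B6

Every bag has size at most 5, so the width is 5 − 1 = 4 and tw(G) ≤ 4. For the lower bound, the 5 vertices {0, 2, 4, 7, 8} are pairwise adjacent, and any tree decomposition puts a clique entirely inside one bag — forcing width ≥ 4. Therefore the treewidth is 4.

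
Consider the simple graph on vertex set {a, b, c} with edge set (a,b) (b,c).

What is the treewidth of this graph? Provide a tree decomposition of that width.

Each bag holds 2 vertices, so the decomposition has width 1, which upper-bounds the treewidth. Any graph with an edge has treewidth ≥ 1, and G has the edge c–b. The upper and lower bounds meet at 1, so that is the treewidth.

Treewidth 1.
Bags: B1 = {b, c}  B2 = {a, b}
Tree: B1–B2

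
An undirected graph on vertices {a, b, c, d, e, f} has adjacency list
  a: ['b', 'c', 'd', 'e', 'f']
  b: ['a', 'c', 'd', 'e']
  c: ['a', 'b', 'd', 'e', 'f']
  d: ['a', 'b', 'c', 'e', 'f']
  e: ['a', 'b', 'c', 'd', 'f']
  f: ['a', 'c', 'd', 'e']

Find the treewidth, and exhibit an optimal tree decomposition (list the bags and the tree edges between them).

Each bag holds 5 vertices, so the decomposition has width 4, which upper-bounds the treewidth. On the other hand G contains the 5-clique {a, c, d, e, f}. A clique must lie in a single bag of any decomposition, so no decomposition can have width below 4. The upper and lower bounds meet at 4, so that is the treewidth.

Treewidth 4.
Bags: B1 = {a, b, c, d, e}  B2 = {a, c, d, e, f}
Tree: B1–B2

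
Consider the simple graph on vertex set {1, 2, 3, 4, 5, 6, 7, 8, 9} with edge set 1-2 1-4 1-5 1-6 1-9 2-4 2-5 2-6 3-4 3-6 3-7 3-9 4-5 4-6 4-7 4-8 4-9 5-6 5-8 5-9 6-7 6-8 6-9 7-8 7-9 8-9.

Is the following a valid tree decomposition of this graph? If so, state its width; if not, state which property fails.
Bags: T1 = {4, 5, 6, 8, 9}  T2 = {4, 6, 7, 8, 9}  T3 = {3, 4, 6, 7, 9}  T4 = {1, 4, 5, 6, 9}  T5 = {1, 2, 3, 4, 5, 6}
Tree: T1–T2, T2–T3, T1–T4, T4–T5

A tree decomposition must satisfy three properties: every vertex lies in some bag; for every edge, both endpoints lie together in some bag; and for every vertex, the bags containing it form a connected subtree. Here bags containing vertex 3 are not connected in the tree, so the decomposition is invalid.

No — bags containing vertex 3 are not connected in the tree.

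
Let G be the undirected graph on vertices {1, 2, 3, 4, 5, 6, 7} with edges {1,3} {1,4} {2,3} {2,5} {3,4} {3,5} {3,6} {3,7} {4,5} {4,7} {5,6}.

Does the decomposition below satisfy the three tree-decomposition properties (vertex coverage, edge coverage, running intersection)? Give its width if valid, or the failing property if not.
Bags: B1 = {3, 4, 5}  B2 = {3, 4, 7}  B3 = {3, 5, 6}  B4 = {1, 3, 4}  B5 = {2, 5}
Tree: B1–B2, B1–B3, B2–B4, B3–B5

No — edge (3,2) lies in no bag.

A tree decomposition must satisfy three properties: every vertex lies in some bag; for every edge, both endpoints lie together in some bag; and for every vertex, the bags containing it form a connected subtree. Here edge (3,2) lies in no bag, so the decomposition is invalid.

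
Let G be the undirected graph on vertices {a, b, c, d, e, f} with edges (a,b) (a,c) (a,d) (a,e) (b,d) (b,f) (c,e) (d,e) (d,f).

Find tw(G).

A width-2 tree decomposition is:
Bags: B1 = {a, b, d}  B2 = {a, d, e}  B3 = {b, d, f}  B4 = {a, c, e}
Tree: B1–B2, B1–B3, B2–B4
Each bag holds 3 vertices, so the decomposition has width 2, which upper-bounds the treewidth. On the other hand G contains the 3-clique {b, d, f}. A clique must lie in a single bag of any decomposition, so no decomposition can have width below 2. Therefore the treewidth is 2.

2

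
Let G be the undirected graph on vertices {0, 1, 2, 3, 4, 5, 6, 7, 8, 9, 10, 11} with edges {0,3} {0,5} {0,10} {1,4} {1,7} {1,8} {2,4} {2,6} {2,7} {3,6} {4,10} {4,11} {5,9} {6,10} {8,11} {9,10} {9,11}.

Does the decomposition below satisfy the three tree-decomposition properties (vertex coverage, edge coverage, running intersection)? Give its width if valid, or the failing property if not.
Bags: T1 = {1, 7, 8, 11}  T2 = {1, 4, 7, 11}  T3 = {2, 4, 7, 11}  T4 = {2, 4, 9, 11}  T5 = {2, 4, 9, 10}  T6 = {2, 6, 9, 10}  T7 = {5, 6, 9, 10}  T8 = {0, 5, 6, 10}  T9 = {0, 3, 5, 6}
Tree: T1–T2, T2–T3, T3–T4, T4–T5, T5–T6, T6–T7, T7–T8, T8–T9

Yes; width 3.

Vertex coverage: the bags together contain {0, 1, 2, 3, 4, 5, 6, 7, 8, 9, 10, 11}, the full vertex set. Edge coverage: each edge of G has both endpoints in at least one bag. Running intersection: for every vertex, the bags containing it form a connected subtree. All three properties hold, so this is a valid tree decomposition of width max|bag| − 1 = 3, and hence tw(G) ≤ 3.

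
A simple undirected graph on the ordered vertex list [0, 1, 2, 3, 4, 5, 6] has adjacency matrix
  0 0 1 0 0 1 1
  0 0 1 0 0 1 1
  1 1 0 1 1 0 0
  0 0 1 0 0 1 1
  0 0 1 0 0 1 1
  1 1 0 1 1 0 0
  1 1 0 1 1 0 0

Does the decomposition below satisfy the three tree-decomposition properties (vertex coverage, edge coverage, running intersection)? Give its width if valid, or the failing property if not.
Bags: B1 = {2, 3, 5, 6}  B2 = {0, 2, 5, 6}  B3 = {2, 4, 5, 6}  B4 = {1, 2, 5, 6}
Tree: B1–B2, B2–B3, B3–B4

Yes; width 3.

Every vertex of G appears in some bag (union = {0, 1, 2, 3, 4, 5, 6}); every edge is covered by a bag; and for each vertex v the set of bags containing v is connected in the bag tree. The decomposition is therefore valid. The largest bag has 4 vertices, so the width is 3.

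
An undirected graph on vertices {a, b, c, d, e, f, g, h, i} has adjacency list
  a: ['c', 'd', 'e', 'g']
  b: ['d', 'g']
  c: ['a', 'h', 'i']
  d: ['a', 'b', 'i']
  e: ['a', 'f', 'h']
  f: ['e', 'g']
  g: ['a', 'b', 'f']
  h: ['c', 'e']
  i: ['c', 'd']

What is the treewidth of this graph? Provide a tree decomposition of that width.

Every bag has size at most 4, so the width is 4 − 1 = 3 and tw(G) ≤ 3. For the lower bound: the 4 vertex sets {b,d,i}, {c}, {a}, {e,f,g,h} are disjoint, each induces a connected subgraph, and every pair is joined by at least one edge of G. Contracting each set to a single vertex therefore yields K_{4} as a minor, and since treewidth is minor-monotone, tw(G) ≥ tw(K_{4}) = 3. Therefore the treewidth is 3.

Treewidth 3.
One such decomposition:
Bags: B1 = {b, c, d, i}  B2 = {a, b, c, d}  B3 = {a, b, c, g}  B4 = {a, c, g, h}  B5 = {a, e, g, h}  B6 = {e, f, g, h}
Tree: B1–B2, B2–B3, B3–B4, B4–B5, B5–B6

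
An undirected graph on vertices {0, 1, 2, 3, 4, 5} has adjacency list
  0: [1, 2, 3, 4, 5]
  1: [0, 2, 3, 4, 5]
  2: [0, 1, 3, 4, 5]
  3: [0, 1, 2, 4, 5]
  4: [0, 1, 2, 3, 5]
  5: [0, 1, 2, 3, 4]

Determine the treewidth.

5

A width-5 tree decomposition is:
Bags: B1 = {0, 1, 2, 3, 4, 5}
Tree: (single bag)
With just one bag of size 6, the width is 6 − 1 = 5, so tw(G) ≤ 5. For the lower bound, the 6 vertices {0, 1, 2, 3, 4, 5} are pairwise adjacent, and any tree decomposition puts a clique entirely inside one bag — forcing width ≥ 5. Therefore the treewidth is 5.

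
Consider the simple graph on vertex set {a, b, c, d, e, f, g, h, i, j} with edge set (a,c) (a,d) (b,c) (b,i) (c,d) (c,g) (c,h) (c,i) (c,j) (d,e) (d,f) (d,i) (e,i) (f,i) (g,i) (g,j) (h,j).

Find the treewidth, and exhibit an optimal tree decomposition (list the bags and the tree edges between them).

The largest bag has 3 vertices, giving width 2; this decomposition certifies tw(G) ≤ 2. For the lower bound, the 3 vertices {d, e, i} are pairwise adjacent, and any tree decomposition puts a clique entirely inside one bag — forcing width ≥ 2. Combining the bounds, tw(G) = 2.

Treewidth 2.
One such decomposition:
Bags: B1 = {c, g, i}  B2 = {b, c, i}  B3 = {c, d, i}  B4 = {c, g, j}  B5 = {a, c, d}  B6 = {c, h, j}  B7 = {d, e, i}  B8 = {d, f, i}
Tree: B1–B2, B1–B3, B1–B4, B3–B5, B4–B6, B3–B7, B3–B8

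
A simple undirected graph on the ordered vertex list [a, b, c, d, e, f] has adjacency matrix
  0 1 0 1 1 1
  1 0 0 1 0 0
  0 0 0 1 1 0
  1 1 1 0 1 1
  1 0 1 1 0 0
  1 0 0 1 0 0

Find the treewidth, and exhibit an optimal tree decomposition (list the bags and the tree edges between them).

Each bag holds 3 vertices, so the decomposition has width 2, which upper-bounds the treewidth. For the lower bound, the 3 vertices {c, d, e} are pairwise adjacent, and any tree decomposition puts a clique entirely inside one bag — forcing width ≥ 2. Hence tw(G) = 2 exactly.

Treewidth 2.
Bags: B1 = {a, b, d}  B2 = {a, d, e}  B3 = {c, d, e}  B4 = {a, d, f}
Tree: B1–B2, B2–B3, B1–B4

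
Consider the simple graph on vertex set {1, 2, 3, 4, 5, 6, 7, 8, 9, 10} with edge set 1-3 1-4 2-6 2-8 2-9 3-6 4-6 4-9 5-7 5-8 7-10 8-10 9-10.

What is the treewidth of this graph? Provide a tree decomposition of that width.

Every bag has size at most 3, so the width is 3 − 1 = 2 and tw(G) ≤ 2. For the lower bound, G contains the cycle 5–7–10–8–5, so G is not a forest; only forests have treewidth ≤ 1, hence tw(G) ≥ 2. The upper and lower bounds meet at 2, so that is the treewidth.

Treewidth 2.
One such decomposition:
Bags: B1 = {5, 7, 8}  B2 = {7, 8, 10}  B3 = {2, 8, 10}  B4 = {2, 9, 10}  B5 = {2, 6, 9}  B6 = {4, 6, 9}  B7 = {3, 4, 6}  B8 = {1, 3, 4}
Tree: B1–B2, B2–B3, B3–B4, B4–B5, B5–B6, B6–B7, B7–B8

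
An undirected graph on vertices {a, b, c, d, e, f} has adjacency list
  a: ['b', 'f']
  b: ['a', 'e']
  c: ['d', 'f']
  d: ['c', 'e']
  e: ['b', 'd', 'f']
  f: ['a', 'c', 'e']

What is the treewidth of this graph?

2

A width-2 tree decomposition is:
Bags: B1 = {c, d, e}  B2 = {c, e, f}  B3 = {b, e, f}  B4 = {a, b, f}
Tree: B1–B2, B2–B3, B3–B4
Every bag has size at most 3, so the width is 3 − 1 = 2 and tw(G) ≤ 2. Since d–c–f–e–d is a cycle in G, G is not acyclic. Forests are exactly the graphs of treewidth ≤ 1, so tw(G) ≥ 2. Therefore the treewidth is 2.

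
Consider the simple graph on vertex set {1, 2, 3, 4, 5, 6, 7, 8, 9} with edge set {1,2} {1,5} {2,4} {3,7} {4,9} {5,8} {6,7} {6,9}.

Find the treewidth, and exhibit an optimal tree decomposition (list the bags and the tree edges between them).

Each bag holds 2 vertices, so the decomposition has width 1, which upper-bounds the treewidth. Since G has at least one edge (e.g. 8–5), it is not an edgeless graph, so tw(G) ≥ 1. The upper and lower bounds meet at 1, so that is the treewidth.

Treewidth 1.
Bags: B1 = {5, 8}  B2 = {1, 5}  B3 = {1, 2}  B4 = {2, 4}  B5 = {4, 9}  B6 = {6, 9}  B7 = {6, 7}  B8 = {3, 7}
Tree: B1–B2, B2–B3, B3–B4, B4–B5, B5–B6, B6–B7, B7–B8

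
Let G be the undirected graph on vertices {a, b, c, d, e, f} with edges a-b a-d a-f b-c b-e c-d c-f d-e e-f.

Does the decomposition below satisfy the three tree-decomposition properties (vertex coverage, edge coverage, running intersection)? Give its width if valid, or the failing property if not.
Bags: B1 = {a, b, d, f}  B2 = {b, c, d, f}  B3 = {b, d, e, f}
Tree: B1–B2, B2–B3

Yes; width 3.

Every vertex of G appears in some bag (union = {a, b, c, d, e, f}); every edge is covered by a bag; and for each vertex v the set of bags containing v is connected in the bag tree. The decomposition is therefore valid. The largest bag has 4 vertices, so the width is 3.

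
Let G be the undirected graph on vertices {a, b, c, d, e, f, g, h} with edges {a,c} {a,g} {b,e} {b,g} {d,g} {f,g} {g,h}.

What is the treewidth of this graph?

1

A width-1 tree decomposition is:
Bags: B1 = {b, g}  B2 = {b, e}  B3 = {a, g}  B4 = {d, g}  B5 = {f, g}  B6 = {a, c}  B7 = {g, h}
Tree: B1–B2, B1–B3, B1–B4, B1–B5, B3–B6, B5–B7
Every bag has size at most 2, so the width is 2 − 1 = 1 and tw(G) ≤ 1. Any graph with an edge has treewidth ≥ 1, and G has the edge g–b. Combining the bounds, tw(G) = 1.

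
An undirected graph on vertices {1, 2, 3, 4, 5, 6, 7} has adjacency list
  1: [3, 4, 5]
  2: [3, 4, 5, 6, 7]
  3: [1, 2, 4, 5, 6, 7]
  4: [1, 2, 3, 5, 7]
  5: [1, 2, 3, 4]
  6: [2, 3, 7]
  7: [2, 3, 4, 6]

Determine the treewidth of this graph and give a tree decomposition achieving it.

Each bag holds 4 vertices, so the decomposition has width 3, which upper-bounds the treewidth. On the other hand G contains the 4-clique {1, 3, 4, 5}. A clique must lie in a single bag of any decomposition, so no decomposition can have width below 3. The upper and lower bounds meet at 3, so that is the treewidth.

Treewidth 3.
Bags: B1 = {2, 3, 6, 7}  B2 = {2, 3, 4, 7}  B3 = {2, 3, 4, 5}  B4 = {1, 3, 4, 5}
Tree: B1–B2, B2–B3, B3–B4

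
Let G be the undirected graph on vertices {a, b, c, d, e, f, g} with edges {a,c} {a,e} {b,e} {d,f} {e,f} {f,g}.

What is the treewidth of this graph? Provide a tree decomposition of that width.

Each bag holds 2 vertices, so the decomposition has width 1, which upper-bounds the treewidth. G has an edge, so its treewidth is at least 1. Combining the bounds, tw(G) = 1.

Treewidth 1.
One such decomposition:
Bags: B1 = {e, f}  B2 = {a, e}  B3 = {b, e}  B4 = {a, c}  B5 = {f, g}  B6 = {d, f}
Tree: B1–B2, B1–B3, B2–B4, B1–B5, B5–B6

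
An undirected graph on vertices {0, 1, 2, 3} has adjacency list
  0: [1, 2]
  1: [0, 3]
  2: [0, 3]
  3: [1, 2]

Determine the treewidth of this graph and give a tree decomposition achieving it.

Every bag has size at most 3, so the width is 3 − 1 = 2 and tw(G) ≤ 2. For the lower bound, G contains the cycle 0–1–3–2–0, so G is not a forest; only forests have treewidth ≤ 1, hence tw(G) ≥ 2. Therefore the treewidth is 2.

Treewidth 2.
One such decomposition:
Bags: B1 = {0, 1, 3}  B2 = {0, 2, 3}
Tree: B1–B2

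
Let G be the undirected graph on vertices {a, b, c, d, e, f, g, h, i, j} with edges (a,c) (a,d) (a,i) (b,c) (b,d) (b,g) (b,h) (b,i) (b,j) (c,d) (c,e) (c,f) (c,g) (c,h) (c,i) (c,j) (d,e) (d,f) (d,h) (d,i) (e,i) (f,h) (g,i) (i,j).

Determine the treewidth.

A width-3 tree decomposition is:
Bags: B1 = {b, c, d, i}  B2 = {b, c, i, j}  B3 = {b, c, d, h}  B4 = {a, c, d, i}  B5 = {c, d, f, h}  B6 = {c, d, e, i}  B7 = {b, c, g, i}
Tree: B1–B2, B1–B3, B1–B4, B3–B5, B4–B6, B2–B7
Every bag has size at most 4, so the width is 4 − 1 = 3 and tw(G) ≤ 3. On the other hand G contains the 4-clique {c, d, f, h}. A clique must lie in a single bag of any decomposition, so no decomposition can have width below 3. The upper and lower bounds meet at 3, so that is the treewidth.

3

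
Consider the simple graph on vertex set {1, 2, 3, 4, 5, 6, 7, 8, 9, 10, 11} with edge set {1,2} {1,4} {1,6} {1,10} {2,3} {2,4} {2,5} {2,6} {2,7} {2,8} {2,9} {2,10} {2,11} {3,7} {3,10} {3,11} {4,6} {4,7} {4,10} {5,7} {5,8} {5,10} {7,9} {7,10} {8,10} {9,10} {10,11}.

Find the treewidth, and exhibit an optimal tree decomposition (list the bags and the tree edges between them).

Every bag has size at most 4, so the width is 4 − 1 = 3 and tw(G) ≤ 3. On the other hand G contains the 4-clique {2, 5, 8, 10}. A clique must lie in a single bag of any decomposition, so no decomposition can have width below 3. Combining the bounds, tw(G) = 3.

Treewidth 3.
Bags: B1 = {2, 4, 7, 10}  B2 = {1, 2, 4, 10}  B3 = {2, 3, 7, 10}  B4 = {2, 5, 7, 10}  B5 = {2, 5, 8, 10}  B6 = {2, 7, 9, 10}  B7 = {1, 2, 4, 6}  B8 = {2, 3, 10, 11}
Tree: B1–B2, B1–B3, B3–B4, B4–B5, B3–B6, B2–B7, B3–B8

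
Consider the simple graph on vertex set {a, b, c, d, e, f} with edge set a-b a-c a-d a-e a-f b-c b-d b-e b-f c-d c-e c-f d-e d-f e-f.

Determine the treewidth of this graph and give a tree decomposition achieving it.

Treewidth 5.
One optimal decomposition is:
Bags: B1 = {a, b, c, d, e, f}
Tree: (single bag)

A single bag containing all 6 vertices is trivially a valid decomposition of width 5. On the other hand G contains the 6-clique {a, b, c, d, e, f}. A clique must lie in a single bag of any decomposition, so no decomposition can have width below 5. Therefore the treewidth is 5.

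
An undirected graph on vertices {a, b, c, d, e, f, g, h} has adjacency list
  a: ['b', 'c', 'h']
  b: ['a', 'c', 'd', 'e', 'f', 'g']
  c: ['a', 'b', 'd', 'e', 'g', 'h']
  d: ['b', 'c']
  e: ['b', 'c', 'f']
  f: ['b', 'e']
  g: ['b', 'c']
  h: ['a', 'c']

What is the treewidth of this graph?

2

A width-2 tree decomposition is:
Bags: B1 = {a, b, c}  B2 = {b, c, e}  B3 = {a, c, h}  B4 = {b, e, f}  B5 = {b, c, g}  B6 = {b, c, d}
Tree: B1–B2, B1–B3, B2–B4, B2–B5, B1–B6
Each bag holds 3 vertices, so the decomposition has width 2, which upper-bounds the treewidth. Conversely, {a, c, h} is a clique of size 3, and the vertices of any clique must share a bag in every tree decomposition; so some bag has ≥ 3 vertices and tw(G) ≥ 2. The upper and lower bounds meet at 2, so that is the treewidth.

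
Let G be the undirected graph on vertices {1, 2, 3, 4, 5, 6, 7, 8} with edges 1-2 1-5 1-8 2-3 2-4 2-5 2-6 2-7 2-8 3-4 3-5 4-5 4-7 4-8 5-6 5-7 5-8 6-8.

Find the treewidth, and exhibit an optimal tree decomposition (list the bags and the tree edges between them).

Every bag has size at most 4, so the width is 4 − 1 = 3 and tw(G) ≤ 3. For the lower bound, the 4 vertices {1, 2, 5, 8} are pairwise adjacent, and any tree decomposition puts a clique entirely inside one bag — forcing width ≥ 3. The upper and lower bounds meet at 3, so that is the treewidth.

Treewidth 3.
One such decomposition:
Bags: B1 = {2, 4, 5, 8}  B2 = {2, 5, 6, 8}  B3 = {2, 3, 4, 5}  B4 = {1, 2, 5, 8}  B5 = {2, 4, 5, 7}
Tree: B1–B2, B1–B3, B2–B4, B1–B5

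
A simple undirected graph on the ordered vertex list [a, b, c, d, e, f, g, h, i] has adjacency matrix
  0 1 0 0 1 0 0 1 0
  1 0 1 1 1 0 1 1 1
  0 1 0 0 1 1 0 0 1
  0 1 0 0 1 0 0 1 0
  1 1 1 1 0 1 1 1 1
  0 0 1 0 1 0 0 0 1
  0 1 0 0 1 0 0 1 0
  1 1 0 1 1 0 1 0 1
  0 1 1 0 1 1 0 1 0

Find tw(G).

A width-3 tree decomposition is:
Bags: B1 = {a, b, e, h}  B2 = {b, e, h, i}  B3 = {b, c, e, i}  B4 = {b, d, e, h}  B5 = {b, e, g, h}  B6 = {c, e, f, i}
Tree: B1–B2, B2–B3, B2–B4, B2–B5, B3–B6
Every bag has size at most 4, so the width is 4 − 1 = 3 and tw(G) ≤ 3. Conversely, {c, e, f, i} is a clique of size 4, and the vertices of any clique must share a bag in every tree decomposition; so some bag has ≥ 4 vertices and tw(G) ≥ 3. Therefore the treewidth is 3.

3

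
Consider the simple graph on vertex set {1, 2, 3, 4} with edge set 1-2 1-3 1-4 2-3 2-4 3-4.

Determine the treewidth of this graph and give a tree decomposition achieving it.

Treewidth 3.
One such decomposition:
Bags: B1 = {1, 2, 3, 4}
Tree: (single bag)

A single bag containing all 4 vertices is trivially a valid decomposition of width 3. On the other hand G contains the 4-clique {1, 2, 3, 4}. A clique must lie in a single bag of any decomposition, so no decomposition can have width below 3. Therefore the treewidth is 3.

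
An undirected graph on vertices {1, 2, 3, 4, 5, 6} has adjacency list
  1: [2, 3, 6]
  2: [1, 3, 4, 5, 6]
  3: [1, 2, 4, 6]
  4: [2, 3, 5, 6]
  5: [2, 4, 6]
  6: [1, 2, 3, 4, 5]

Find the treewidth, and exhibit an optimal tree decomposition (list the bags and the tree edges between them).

Treewidth 3.
One such decomposition:
Bags: B1 = {2, 3, 4, 6}  B2 = {2, 4, 5, 6}  B3 = {1, 2, 3, 6}
Tree: B1–B2, B1–B3

Every bag has size at most 4, so the width is 4 − 1 = 3 and tw(G) ≤ 3. Conversely, {1, 2, 3, 6} is a clique of size 4, and the vertices of any clique must share a bag in every tree decomposition; so some bag has ≥ 4 vertices and tw(G) ≥ 3. Combining the bounds, tw(G) = 3.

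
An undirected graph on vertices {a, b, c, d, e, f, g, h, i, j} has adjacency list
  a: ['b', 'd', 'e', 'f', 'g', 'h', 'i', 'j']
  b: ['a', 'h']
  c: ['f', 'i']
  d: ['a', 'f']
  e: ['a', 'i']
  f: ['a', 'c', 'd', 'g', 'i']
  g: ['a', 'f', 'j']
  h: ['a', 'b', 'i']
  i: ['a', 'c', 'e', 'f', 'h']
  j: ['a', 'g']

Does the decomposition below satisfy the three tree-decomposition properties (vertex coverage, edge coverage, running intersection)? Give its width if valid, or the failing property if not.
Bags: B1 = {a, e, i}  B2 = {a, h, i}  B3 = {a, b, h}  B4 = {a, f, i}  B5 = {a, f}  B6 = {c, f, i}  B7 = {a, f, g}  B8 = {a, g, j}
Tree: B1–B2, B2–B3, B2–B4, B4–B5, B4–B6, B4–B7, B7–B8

No — vertex d appears in no bag.

A tree decomposition must satisfy three properties: every vertex lies in some bag; for every edge, both endpoints lie together in some bag; and for every vertex, the bags containing it form a connected subtree. Here vertex d appears in no bag, so the decomposition is invalid.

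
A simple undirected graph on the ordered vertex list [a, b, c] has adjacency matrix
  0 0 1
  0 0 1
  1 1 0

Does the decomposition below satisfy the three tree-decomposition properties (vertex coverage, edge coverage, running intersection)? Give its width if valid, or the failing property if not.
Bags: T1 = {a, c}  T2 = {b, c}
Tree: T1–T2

Vertex coverage: the bags together contain {a, b, c}, the full vertex set. Edge coverage: each edge of G has both endpoints in at least one bag. Running intersection: for every vertex, the bags containing it form a connected subtree. All three properties hold, so this is a valid tree decomposition of width max|bag| − 1 = 1, and hence tw(G) ≤ 1.

Yes; width 1.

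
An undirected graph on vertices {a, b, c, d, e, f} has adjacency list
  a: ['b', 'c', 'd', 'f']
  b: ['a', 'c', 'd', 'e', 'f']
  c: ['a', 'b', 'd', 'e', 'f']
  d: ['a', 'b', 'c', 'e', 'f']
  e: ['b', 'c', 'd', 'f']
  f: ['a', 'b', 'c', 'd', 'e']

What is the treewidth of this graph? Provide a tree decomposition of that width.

Treewidth 4.
One such decomposition:
Bags: B1 = {b, c, d, e, f}  B2 = {a, b, c, d, f}
Tree: B1–B2

Each bag holds 5 vertices, so the decomposition has width 4, which upper-bounds the treewidth. On the other hand G contains the 5-clique {b, c, d, e, f}. A clique must lie in a single bag of any decomposition, so no decomposition can have width below 4. Hence tw(G) = 4 exactly.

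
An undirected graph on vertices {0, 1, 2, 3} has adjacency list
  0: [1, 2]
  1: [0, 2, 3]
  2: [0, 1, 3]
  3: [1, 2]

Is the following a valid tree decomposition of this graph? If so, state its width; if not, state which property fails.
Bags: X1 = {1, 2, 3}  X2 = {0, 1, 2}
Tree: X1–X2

Vertex coverage: the bags together contain {0, 1, 2, 3}, the full vertex set. Edge coverage: each edge of G has both endpoints in at least one bag. Running intersection: for every vertex, the bags containing it form a connected subtree. All three properties hold, so this is a valid tree decomposition of width max|bag| − 1 = 2, and hence tw(G) ≤ 2.

Yes; width 2.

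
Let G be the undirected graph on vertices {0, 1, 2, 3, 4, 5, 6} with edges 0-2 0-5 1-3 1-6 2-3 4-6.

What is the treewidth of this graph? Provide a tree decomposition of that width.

The largest bag has 2 vertices, giving width 1; this decomposition certifies tw(G) ≤ 1. Since G has at least one edge (e.g. 4–6), it is not an edgeless graph, so tw(G) ≥ 1. Combining the bounds, tw(G) = 1.

Treewidth 1.
One such decomposition:
Bags: B1 = {4, 6}  B2 = {1, 6}  B3 = {1, 3}  B4 = {2, 3}  B5 = {0, 2}  B6 = {0, 5}
Tree: B1–B2, B2–B3, B3–B4, B4–B5, B5–B6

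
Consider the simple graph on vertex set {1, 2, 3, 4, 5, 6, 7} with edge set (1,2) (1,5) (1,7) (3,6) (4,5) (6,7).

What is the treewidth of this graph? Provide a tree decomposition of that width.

Every bag has size at most 2, so the width is 2 − 1 = 1 and tw(G) ≤ 1. G has an edge, so its treewidth is at least 1. Combining the bounds, tw(G) = 1.

Treewidth 1.
One such decomposition:
Bags: B1 = {4, 5}  B2 = {1, 5}  B3 = {1, 7}  B4 = {6, 7}  B5 = {1, 2}  B6 = {3, 6}
Tree: B1–B2, B2–B3, B3–B4, B3–B5, B4–B6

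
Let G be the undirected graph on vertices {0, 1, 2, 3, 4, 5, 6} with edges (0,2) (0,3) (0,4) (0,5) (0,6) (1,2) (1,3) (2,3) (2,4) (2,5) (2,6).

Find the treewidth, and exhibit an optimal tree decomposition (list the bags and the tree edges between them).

Every bag has size at most 3, so the width is 3 − 1 = 2 and tw(G) ≤ 2. Conversely, {0, 2, 3} is a clique of size 3, and the vertices of any clique must share a bag in every tree decomposition; so some bag has ≥ 3 vertices and tw(G) ≥ 2. The upper and lower bounds meet at 2, so that is the treewidth.

Treewidth 2.
Bags: B1 = {0, 2, 4}  B2 = {0, 2, 5}  B3 = {0, 2, 6}  B4 = {0, 2, 3}  B5 = {1, 2, 3}
Tree: B1–B2, B1–B3, B1–B4, B4–B5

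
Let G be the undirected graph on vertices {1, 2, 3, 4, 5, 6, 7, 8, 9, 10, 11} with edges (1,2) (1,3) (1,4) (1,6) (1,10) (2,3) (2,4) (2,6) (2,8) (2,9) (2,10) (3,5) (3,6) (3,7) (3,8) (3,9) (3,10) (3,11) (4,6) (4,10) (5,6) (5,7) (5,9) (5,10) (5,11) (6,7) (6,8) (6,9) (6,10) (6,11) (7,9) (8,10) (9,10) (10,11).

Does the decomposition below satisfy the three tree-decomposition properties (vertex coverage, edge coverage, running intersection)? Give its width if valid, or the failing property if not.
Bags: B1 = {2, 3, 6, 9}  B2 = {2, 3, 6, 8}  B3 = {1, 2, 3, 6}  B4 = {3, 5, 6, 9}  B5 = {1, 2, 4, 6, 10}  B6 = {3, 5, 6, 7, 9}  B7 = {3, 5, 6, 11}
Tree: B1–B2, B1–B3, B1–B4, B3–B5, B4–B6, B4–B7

A tree decomposition must satisfy three properties: every vertex lies in some bag; for every edge, both endpoints lie together in some bag; and for every vertex, the bags containing it form a connected subtree. Here edge (9,10) lies in no bag, so the decomposition is invalid.

No — edge (9,10) lies in no bag.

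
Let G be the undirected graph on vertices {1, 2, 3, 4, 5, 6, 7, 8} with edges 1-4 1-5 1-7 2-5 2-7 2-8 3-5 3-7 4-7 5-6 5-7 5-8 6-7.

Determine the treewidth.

2

A width-2 tree decomposition is:
Bags: B1 = {1, 5, 7}  B2 = {1, 4, 7}  B3 = {3, 5, 7}  B4 = {5, 6, 7}  B5 = {2, 5, 7}  B6 = {2, 5, 8}
Tree: B1–B2, B1–B3, B1–B4, B1–B5, B5–B6
Each bag holds 3 vertices, so the decomposition has width 2, which upper-bounds the treewidth. Conversely, {1, 4, 7} is a clique of size 3, and the vertices of any clique must share a bag in every tree decomposition; so some bag has ≥ 3 vertices and tw(G) ≥ 2. Therefore the treewidth is 2.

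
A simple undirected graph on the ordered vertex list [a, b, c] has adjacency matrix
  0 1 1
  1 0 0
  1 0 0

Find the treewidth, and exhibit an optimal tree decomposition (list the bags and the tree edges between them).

Treewidth 1.
One optimal decomposition is:
Bags: B1 = {a, b}  B2 = {a, c}
Tree: B1–B2

The largest bag has 2 vertices, giving width 1; this decomposition certifies tw(G) ≤ 1. Since G has at least one edge (e.g. b–a), it is not an edgeless graph, so tw(G) ≥ 1. The upper and lower bounds meet at 1, so that is the treewidth.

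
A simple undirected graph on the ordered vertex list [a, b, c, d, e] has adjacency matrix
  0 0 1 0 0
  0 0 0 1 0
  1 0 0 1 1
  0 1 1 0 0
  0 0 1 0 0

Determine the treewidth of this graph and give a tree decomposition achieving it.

Treewidth 1.
Bags: B1 = {a, c}  B2 = {c, e}  B3 = {c, d}  B4 = {b, d}
Tree: B1–B2, B1–B3, B3–B4

Each bag holds 2 vertices, so the decomposition has width 1, which upper-bounds the treewidth. Since G has at least one edge (e.g. a–c), it is not an edgeless graph, so tw(G) ≥ 1. The upper and lower bounds meet at 1, so that is the treewidth.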